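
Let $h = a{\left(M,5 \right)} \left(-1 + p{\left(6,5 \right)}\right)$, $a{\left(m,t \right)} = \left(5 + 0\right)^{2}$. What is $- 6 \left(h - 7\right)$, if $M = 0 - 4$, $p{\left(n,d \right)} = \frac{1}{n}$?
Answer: $167$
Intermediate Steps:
$M = -4$ ($M = 0 - 4 = -4$)
$a{\left(m,t \right)} = 25$ ($a{\left(m,t \right)} = 5^{2} = 25$)
$h = - \frac{125}{6}$ ($h = 25 \left(-1 + \frac{1}{6}\right) = 25 \left(- \frac{5}{6}\right) = - \frac{125}{6} \approx -20.833$)
$- 6 \left(h - 7\right) = - 6 \left(- \frac{125}{6} - 7\right) = \left(-6\right) \left(- \frac{167}{6}\right) = 167$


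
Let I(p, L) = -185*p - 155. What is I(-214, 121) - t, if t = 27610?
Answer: 11825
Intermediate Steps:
I(p, L) = -155 - 185*p
I(-214, 121) - t = (-155 - 185*(-214)) - 1*27610 = (-155 + 39590) - 27610 = 39435 - 27610 = 11825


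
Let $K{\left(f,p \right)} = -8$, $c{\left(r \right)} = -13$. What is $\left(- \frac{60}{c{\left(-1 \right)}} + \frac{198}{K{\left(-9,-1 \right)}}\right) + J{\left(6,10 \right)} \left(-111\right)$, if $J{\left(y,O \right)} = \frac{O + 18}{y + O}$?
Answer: $- \frac{2787}{13} \approx -214.38$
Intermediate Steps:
$J{\left(y,O \right)} = \frac{18 + O}{O + y}$
$\left(- \frac{60}{c{\left(-1 \right)}} + \frac{198}{K{\left(-9,-1 \right)}}\right) + J{\left(6,10 \right)} \left(-111\right) = \left(- \frac{60}{-13} + \frac{198}{-8}\right) + \frac{18 + 10}{10 + 6} \left(-111\right) = \left(\left(-60\right) \left(- \frac{1}{13}\right) + 198 \left(- \frac{1}{8}\right)\right) + \frac{1}{16} \cdot 28 \left(-111\right) = \left(\frac{60}{13} - \frac{99}{4}\right) + \frac{1}{16} \cdot 28 \left(-111\right) = - \frac{1047}{52} + \frac{7}{4} \left(-111\right) = - \frac{1047}{52} - \frac{777}{4} = - \frac{2787}{13}$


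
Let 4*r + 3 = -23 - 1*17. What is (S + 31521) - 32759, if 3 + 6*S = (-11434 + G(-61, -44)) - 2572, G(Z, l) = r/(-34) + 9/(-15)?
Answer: -14577353/4080 ≈ -3572.9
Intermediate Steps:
r = -43/4 (r = -¾ + (-23 - 1*17)/4 = -¾ + (-23 - 17)/4 = -¾ + (¼)*(-40) = -¾ - 10 = -43/4 ≈ -10.750)
G(Z, l) = -193/680 (G(Z, l) = -43/4/(-34) + 9/(-15) = -43/4*(-1/34) + 9*(-1/15) = 43/136 - ⅗ = -193/680)
S = -9526313/4080 (S = -½ + ((-11434 - 193/680) - 2572)/6 = -½ + (-7775313/680 - 2572)/6 = -½ + (⅙)*(-9524273/680) = -½ - 9524273/4080 = -9526313/4080 ≈ -2334.9)
(S + 31521) - 32759 = (-9526313/4080 + 31521) - 32759 = 119079367/4080 - 32759 = -14577353/4080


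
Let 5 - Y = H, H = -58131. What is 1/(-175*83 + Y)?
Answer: 1/43611 ≈ 2.2930e-5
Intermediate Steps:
Y = 58136 (Y = 5 - 1*(-58131) = 5 + 58131 = 58136)
1/(-175*83 + Y) = 1/(-175*83 + 58136) = 1/(-14525 + 58136) = 1/43611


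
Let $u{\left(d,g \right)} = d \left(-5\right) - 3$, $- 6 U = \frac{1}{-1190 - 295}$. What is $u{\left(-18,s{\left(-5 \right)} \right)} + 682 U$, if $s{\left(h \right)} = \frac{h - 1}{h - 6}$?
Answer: $\frac{35266}{405} \approx 87.077$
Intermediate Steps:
$U = \frac{1}{8910}$ ($U = - \frac{1}{6 \left(-1190 - 295\right)} = - \frac{1}{6 \left(-1485\right)} = \left(- \frac{1}{6}\right) \left(- \frac{1}{1485}\right) = \frac{1}{8910} \approx 0.00011223$)
$s{\left(h \right)} = \frac{-1 + h}{-6 + h}$
$u{\left(d,g \right)} = -3 - 5 d$ ($u{\left(d,g \right)} = - 5 d - 3 = -3 - 5 d$)
$u{\left(-18,s{\left(-5 \right)} \right)} + 682 U = \left(-3 - -90\right) + 682 \cdot \frac{1}{8910} = \left(-3 + 90\right) + \frac{31}{405} = 87 + \frac{31}{405} = \frac{35266}{405}$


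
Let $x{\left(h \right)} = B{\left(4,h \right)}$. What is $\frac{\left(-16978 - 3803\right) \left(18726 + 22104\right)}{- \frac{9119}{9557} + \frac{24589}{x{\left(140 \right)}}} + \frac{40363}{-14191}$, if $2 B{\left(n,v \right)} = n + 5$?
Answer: $- \frac{207138519060239663}{1333704451265} \approx -1.5531 \cdot 10^{5}$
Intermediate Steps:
$B{\left(n,v \right)} = \frac{5}{2} + \frac{n}{2}$ ($B{\left(n,v \right)} = \frac{n + 5}{2} = \frac{5 + n}{2} = \frac{5}{2} + \frac{n}{2}$)
$x{\left(h \right)} = \frac{9}{2}$ ($x{\left(h \right)} = \frac{5}{2} + \frac{1}{2} \cdot 4 = \frac{5}{2} + 2 = \frac{9}{2}$)
$\frac{\left(-16978 - 3803\right) \left(18726 + 22104\right)}{- \frac{9119}{9557} + \frac{24589}{x{\left(140 \right)}}} + \frac{40363}{-14191} = \frac{\left(-16978 - 3803\right) \left(18726 + 22104\right)}{- \frac{9119}{9557} + \frac{24589}{\frac{9}{2}}} + \frac{40363}{-14191} = \frac{\left(-20781\right) 40830}{\left(-9119\right) \frac{1}{9557} + 24589 \cdot \frac{2}{9}} + 40363 \left(- \frac{1}{14191}\right) = - \frac{848488230}{- \frac{9119}{9557} + \frac{49178}{9}} - \frac{40363}{14191} = - \frac{848488230}{\frac{469912075}{86013}} - \frac{40363}{14191} = \left(-848488230\right) \frac{86013}{469912075} - \frac{40363}{14191} = - \frac{14596203625398}{93982415} - \frac{40363}{14191} = - \frac{207138519060239663}{1333704451265}$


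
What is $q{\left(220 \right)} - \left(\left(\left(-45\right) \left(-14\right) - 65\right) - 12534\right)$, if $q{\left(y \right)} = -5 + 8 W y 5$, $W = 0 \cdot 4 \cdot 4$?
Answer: $11964$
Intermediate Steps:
$W = 0$ ($W = 0 \cdot 4 = 0$)
$q{\left(y \right)} = -5$ ($q{\left(y \right)} = -5 + 8 \cdot 0 y 5 = -5 + 8 \cdot 0 \cdot 5 = -5 + 8 \cdot 0 = -5 + 0 = -5$)
$q{\left(220 \right)} - \left(\left(\left(-45\right) \left(-14\right) - 65\right) - 12534\right) = -5 - \left(\left(\left(-45\right) \left(-14\right) - 65\right) - 12534\right) = -5 - \left(\left(630 - 65\right) - 12534\right) = -5 - \left(565 - 12534\right) = -5 - -11969 = -5 + 11969 = 11964$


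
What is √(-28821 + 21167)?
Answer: I*√7654 ≈ 87.487*I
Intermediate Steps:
√(-28821 + 21167) = √(-7654) = I*√7654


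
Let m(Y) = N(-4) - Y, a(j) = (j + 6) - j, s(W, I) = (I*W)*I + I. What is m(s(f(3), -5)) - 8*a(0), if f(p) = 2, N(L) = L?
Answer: -97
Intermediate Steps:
s(W, I) = I + W*I² (s(W, I) = W*I² + I = I + W*I²)
a(j) = 6 (a(j) = (6 + j) - j = 6)
m(Y) = -4 - Y
m(s(f(3), -5)) - 8*a(0) = (-4 - (-5)*(1 - 5*2)) - 8*6 = (-4 - (-5)*(1 - 10)) - 48 = (-4 - (-5)*(-9)) - 48 = (-4 - 1*45) - 48 = (-4 - 45) - 48 = -49 - 48 = -97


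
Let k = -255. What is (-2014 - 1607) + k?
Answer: -3876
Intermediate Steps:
(-2014 - 1607) + k = (-2014 - 1607) - 255 = -3621 - 255 = -3876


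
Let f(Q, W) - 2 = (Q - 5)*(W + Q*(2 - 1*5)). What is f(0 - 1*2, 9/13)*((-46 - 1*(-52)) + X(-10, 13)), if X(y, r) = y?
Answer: 2332/13 ≈ 179.38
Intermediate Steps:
f(Q, W) = 2 + (-5 + Q)*(W - 3*Q) (f(Q, W) = 2 + (Q - 5)*(W + Q*(2 - 1*5)) = 2 + (-5 + Q)*(W + Q*(2 - 5)) = 2 + (-5 + Q)*(W + Q*(-3)) = 2 + (-5 + Q)*(W - 3*Q))
f(0 - 1*2, 9/13)*((-46 - 1*(-52)) + X(-10, 13)) = (2 - 45/13 - 3*(0 - 1*2)² + 15*(0 - 1*2) + (0 - 1*2)*(9/13))*((-46 - 1*(-52)) - 10) = (2 - 45/13 - 3*(0 - 2)² + 15*(0 - 2) + (0 - 2)*(9*(1/13)))*((-46 + 52) - 10) = (2 - 5*9/13 - 3*(-2)² + 15*(-2) - 2*9/13)*(6 - 10) = (2 - 45/13 - 3*4 - 30 - 18/13)*(-4) = (2 - 45/13 - 12 - 30 - 18/13)*(-4) = -583/13*(-4) = 2332/13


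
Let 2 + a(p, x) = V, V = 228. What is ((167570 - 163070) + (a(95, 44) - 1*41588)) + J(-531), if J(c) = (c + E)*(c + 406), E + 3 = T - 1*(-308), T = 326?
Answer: -49362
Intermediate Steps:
E = 631 (E = -3 + (326 - 1*(-308)) = -3 + (326 + 308) = -3 + 634 = 631)
a(p, x) = 226 (a(p, x) = -2 + 228 = 226)
J(c) = (406 + c)*(631 + c) (J(c) = (c + 631)*(c + 406) = (631 + c)*(406 + c) = (406 + c)*(631 + c))
((167570 - 163070) + (a(95, 44) - 1*41588)) + J(-531) = ((167570 - 163070) + (226 - 1*41588)) + (256186 + (-531)² + 1037*(-531)) = (4500 + (226 - 41588)) + (256186 + 281961 - 550647) = (4500 - 41362) - 12500 = -36862 - 12500 = -49362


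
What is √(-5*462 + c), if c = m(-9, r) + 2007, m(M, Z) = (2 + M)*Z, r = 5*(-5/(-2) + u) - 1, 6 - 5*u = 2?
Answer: I*√1646/2 ≈ 20.285*I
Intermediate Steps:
u = ⅘ (u = 6/5 - ⅕*2 = 6/5 - ⅖ = ⅘ ≈ 0.80000)
r = 31/2 (r = 5*(-5/(-2) + ⅘) - 1 = 5*(-5*(-½) + ⅘) - 1 = 5*(5/2 + ⅘) - 1 = 5*(33/10) - 1 = 33/2 - 1 = 31/2 ≈ 15.500)
m(M, Z) = Z*(2 + M)
c = 3797/2 (c = 31*(2 - 9)/2 + 2007 = (31/2)*(-7) + 2007 = -217/2 + 2007 = 3797/2 ≈ 1898.5)
√(-5*462 + c) = √(-5*462 + 3797/2) = √(-2310 + 3797/2) = √(-823/2) = I*√1646/2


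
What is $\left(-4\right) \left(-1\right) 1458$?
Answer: $5832$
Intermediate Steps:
$\left(-4\right) \left(-1\right) 1458 = 4 \cdot 1458 = 5832$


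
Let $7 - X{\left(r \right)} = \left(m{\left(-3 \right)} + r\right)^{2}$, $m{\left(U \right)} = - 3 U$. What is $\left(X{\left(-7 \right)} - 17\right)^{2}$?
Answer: $196$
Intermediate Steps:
$X{\left(r \right)} = 7 - \left(9 + r\right)^{2}$ ($X{\left(r \right)} = 7 - \left(\left(-3\right) \left(-3\right) + r\right)^{2} = 7 - \left(9 + r\right)^{2}$)
$\left(X{\left(-7 \right)} - 17\right)^{2} = \left(\left(7 - \left(9 - 7\right)^{2}\right) - 17\right)^{2} = \left(\left(7 - 2^{2}\right) - 17\right)^{2} = \left(\left(7 - 4\right) - 17\right)^{2} = \left(3 - 17\right)^{2} = \left(-14\right)^{2} = 196$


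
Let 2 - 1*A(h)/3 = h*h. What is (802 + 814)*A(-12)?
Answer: -688416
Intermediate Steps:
A(h) = 6 - 3*h² (A(h) = 6 - 3*h*h = 6 - 3*h²)
(802 + 814)*A(-12) = (802 + 814)*(6 - 3*(-12)²) = 1616*(6 - 3*144) = 1616*(6 - 432) = 1616*(-426) = -688416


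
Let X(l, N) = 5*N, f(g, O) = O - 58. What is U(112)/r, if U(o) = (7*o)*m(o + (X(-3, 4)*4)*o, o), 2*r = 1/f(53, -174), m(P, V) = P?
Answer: -3300175872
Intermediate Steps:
f(g, O) = -58 + O
r = -1/464 (r = 1/(2*(-58 - 174)) = (1/2)/(-232) = (1/2)*(-1/232) = -1/464 ≈ -0.0021552)
U(o) = 567*o**2 (U(o) = (7*o)*(o + ((5*4)*4)*o) = (7*o)*(o + (20*4)*o) = (7*o)*(o + 80*o) = (7*o)*(81*o) = 567*o**2)
U(112)/r = (567*112**2)/(-1/464) = (567*12544)*(-464) = 7112448*(-464) = -3300175872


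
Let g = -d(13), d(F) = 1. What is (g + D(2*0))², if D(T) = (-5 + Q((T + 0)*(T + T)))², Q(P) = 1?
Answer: 225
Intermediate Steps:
g = -1 (g = -1*1 = -1)
D(T) = 16 (D(T) = (-5 + 1)² = (-4)² = 16)
(g + D(2*0))² = (-1 + 16)² = 15² = 225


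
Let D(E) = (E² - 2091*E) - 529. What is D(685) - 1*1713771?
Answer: -2677410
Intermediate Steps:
D(E) = -529 + E² - 2091*E
D(685) - 1*1713771 = (-529 + 685² - 2091*685) - 1*1713771 = (-529 + 469225 - 1432335) - 1713771 = -963639 - 1713771 = -2677410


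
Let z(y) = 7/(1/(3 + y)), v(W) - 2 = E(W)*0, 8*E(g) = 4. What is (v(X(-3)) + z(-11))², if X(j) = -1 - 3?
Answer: 2916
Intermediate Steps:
X(j) = -4
E(g) = ½ (E(g) = (⅛)*4 = ½)
v(W) = 2 (v(W) = 2 + (½)*0 = 2 + 0 = 2)
z(y) = 21 + 7*y (z(y) = 7*(3 + y) = 21 + 7*y)
(v(X(-3)) + z(-11))² = (2 + (21 + 7*(-11)))² = (2 + (21 - 77))² = (2 - 56)² = (-54)² = 2916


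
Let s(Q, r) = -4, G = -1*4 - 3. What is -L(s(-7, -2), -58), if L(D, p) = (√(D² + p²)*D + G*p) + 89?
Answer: -495 + 104*√5 ≈ -262.45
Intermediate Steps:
G = -7 (G = -4 - 3 = -7)
L(D, p) = 89 - 7*p + D*√(D² + p²) (L(D, p) = (√(D² + p²)*D - 7*p) + 89 = (D*√(D² + p²) - 7*p) + 89 = (-7*p + D*√(D² + p²)) + 89 = 89 - 7*p + D*√(D² + p²))
-L(s(-7, -2), -58) = -(89 - 7*(-58) - 4*√((-4)² + (-58)²)) = -(89 + 406 - 4*√(16 + 3364)) = -(89 + 406 - 104*√5) = -(495 - 104*√5) = -495 + 104*√5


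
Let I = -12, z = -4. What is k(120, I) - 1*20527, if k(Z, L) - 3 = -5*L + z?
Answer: -20468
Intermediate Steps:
k(Z, L) = -1 - 5*L (k(Z, L) = 3 + (-5*L - 4) = 3 + (-4 - 5*L) = -1 - 5*L)
k(120, I) - 1*20527 = (-1 - 5*(-12)) - 1*20527 = (-1 + 60) - 20527 = 59 - 20527 = -20468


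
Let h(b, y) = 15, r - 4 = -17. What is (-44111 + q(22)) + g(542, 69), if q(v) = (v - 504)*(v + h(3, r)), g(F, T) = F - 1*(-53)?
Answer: -61350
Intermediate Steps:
r = -13 (r = 4 - 17 = -13)
g(F, T) = 53 + F (g(F, T) = F + 53 = 53 + F)
q(v) = (-504 + v)*(15 + v) (q(v) = (v - 504)*(v + 15) = (-504 + v)*(15 + v))
(-44111 + q(22)) + g(542, 69) = (-44111 + (-7560 + 22**2 - 489*22)) + (53 + 542) = (-44111 + (-7560 + 484 - 10758)) + 595 = (-44111 - 17834) + 595 = -61945 + 595 = -61350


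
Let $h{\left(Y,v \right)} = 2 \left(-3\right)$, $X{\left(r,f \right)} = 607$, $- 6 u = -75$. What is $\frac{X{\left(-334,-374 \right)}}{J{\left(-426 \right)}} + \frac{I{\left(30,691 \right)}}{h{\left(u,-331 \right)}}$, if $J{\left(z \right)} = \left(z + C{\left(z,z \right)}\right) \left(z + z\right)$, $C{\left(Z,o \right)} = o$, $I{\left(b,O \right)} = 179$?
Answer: $- \frac{21655529}{725904} \approx -29.832$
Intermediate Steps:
$u = \frac{25}{2}$ ($u = \left(- \frac{1}{6}\right) \left(-75\right) = \frac{25}{2} \approx 12.5$)
$J{\left(z \right)} = 4 z^{2}$ ($J{\left(z \right)} = \left(z + z\right) \left(z + z\right) = 2 z 2 z = 4 z^{2}$)
$h{\left(Y,v \right)} = -6$
$\frac{X{\left(-334,-374 \right)}}{J{\left(-426 \right)}} + \frac{I{\left(30,691 \right)}}{h{\left(u,-331 \right)}} = \frac{607}{4 \left(-426\right)^{2}} + \frac{179}{-6} = \frac{607}{4 \cdot 181476} + 179 \left(- \frac{1}{6}\right) = \frac{607}{725904} - \frac{179}{6} = - \frac{21655529}{725904}$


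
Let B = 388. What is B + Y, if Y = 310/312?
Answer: 60683/156 ≈ 388.99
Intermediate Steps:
Y = 155/156 (Y = 310*(1/312) = 155/156 ≈ 0.99359)
B + Y = 388 + 155/156 = 60683/156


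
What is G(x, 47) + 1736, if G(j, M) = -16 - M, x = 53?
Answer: 1673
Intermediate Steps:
G(x, 47) + 1736 = (-16 - 1*47) + 1736 = (-16 - 47) + 1736 = -63 + 1736 = 1673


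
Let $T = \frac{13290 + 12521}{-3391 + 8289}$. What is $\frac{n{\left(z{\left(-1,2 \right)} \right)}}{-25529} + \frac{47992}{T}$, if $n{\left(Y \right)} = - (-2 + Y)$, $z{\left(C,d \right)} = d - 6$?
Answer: $\frac{6000969532798}{658929019} \approx 9107.2$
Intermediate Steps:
$z{\left(C,d \right)} = -6 + d$
$n{\left(Y \right)} = 2 - Y$
$T = \frac{25811}{4898} \approx 5.2697$
$\frac{n{\left(z{\left(-1,2 \right)} \right)}}{-25529} + \frac{47992}{T} = \frac{2 - \left(-6 + 2\right)}{-25529} + \frac{47992}{\frac{25811}{4898}} = \left(2 - -4\right) \left(- \frac{1}{25529}\right) + 47992 \cdot \frac{4898}{25811} = \left(2 + 4\right) \left(- \frac{1}{25529}\right) + \frac{235064816}{25811} = 6 \left(- \frac{1}{25529}\right) + \frac{235064816}{25811} = - \frac{6}{25529} + \frac{235064816}{25811} = \frac{6000969532798}{658929019}$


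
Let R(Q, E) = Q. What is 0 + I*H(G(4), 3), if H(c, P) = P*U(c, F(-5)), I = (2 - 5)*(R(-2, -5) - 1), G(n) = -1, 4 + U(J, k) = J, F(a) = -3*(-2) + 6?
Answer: -135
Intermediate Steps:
F(a) = 12 (F(a) = 6 + 6 = 12)
U(J, k) = -4 + J
I = 9 (I = (2 - 5)*(-2 - 1) = -3*(-3) = 9)
H(c, P) = P*(-4 + c)
0 + I*H(G(4), 3) = 0 + 9*(3*(-4 - 1)) = 0 + 9*(3*(-5)) = 0 + 9*(-15) = 0 - 135 = -135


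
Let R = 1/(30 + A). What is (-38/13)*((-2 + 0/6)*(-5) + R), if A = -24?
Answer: -1159/39 ≈ -29.718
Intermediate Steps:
R = ⅙ (R = 1/(30 - 24) = 1/6 = ⅙ ≈ 0.16667)
(-38/13)*((-2 + 0/6)*(-5) + R) = (-38/13)*((-2 + 0/6)*(-5) + ⅙) = (-38*1/13)*((-2 + 0*(⅙))*(-5) + ⅙) = -38*((-2 + 0)*(-5) + ⅙)/13 = -38*(-2*(-5) + ⅙)/13 = -38*(10 + ⅙)/13 = -38/13*61/6 = -1159/39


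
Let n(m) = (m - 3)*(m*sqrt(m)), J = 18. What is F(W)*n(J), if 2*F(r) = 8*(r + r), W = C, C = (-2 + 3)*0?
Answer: 0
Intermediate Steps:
n(m) = m**(3/2)*(-3 + m) (n(m) = (-3 + m)*m**(3/2) = m**(3/2)*(-3 + m))
C = 0 (C = 1*0 = 0)
W = 0
F(r) = 8*r (F(r) = (8*(r + r))/2 = (8*(2*r))/2 = (16*r)/2 = 8*r)
F(W)*n(J) = (8*0)*(18**(3/2)*(-3 + 18)) = 0*((54*sqrt(2))*15) = 0*(810*sqrt(2)) = 0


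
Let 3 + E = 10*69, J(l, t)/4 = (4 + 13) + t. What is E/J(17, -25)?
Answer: -687/32 ≈ -21.469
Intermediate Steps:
J(l, t) = 68 + 4*t (J(l, t) = 4*((4 + 13) + t) = 4*(17 + t) = 68 + 4*t)
E = 687 (E = -3 + 10*69 = -3 + 690 = 687)
E/J(17, -25) = 687/(68 + 4*(-25)) = 687/(68 - 100) = 687/(-32) = 687*(-1/32) = -687/32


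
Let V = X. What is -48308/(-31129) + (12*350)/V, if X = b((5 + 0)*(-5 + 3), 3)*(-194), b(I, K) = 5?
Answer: -8388304/3019513 ≈ -2.7780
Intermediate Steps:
X = -970 (X = 5*(-194) = -970)
V = -970
-48308/(-31129) + (12*350)/V = -48308/(-31129) + (12*350)/(-970) = -48308*(-1/31129) + 4200*(-1/970) = 48308/31129 - 420/97 = -8388304/3019513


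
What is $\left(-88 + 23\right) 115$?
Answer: $-7475$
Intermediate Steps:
$\left(-88 + 23\right) 115 = \left(-65\right) 115 = -7475$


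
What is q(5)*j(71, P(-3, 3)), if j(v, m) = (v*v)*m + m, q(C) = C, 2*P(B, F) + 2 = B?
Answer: -63025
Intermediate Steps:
P(B, F) = -1 + B/2
j(v, m) = m + m*v**2 (j(v, m) = v**2*m + m = m*v**2 + m = m + m*v**2)
q(5)*j(71, P(-3, 3)) = 5*((-1 + (1/2)*(-3))*(1 + 71**2)) = 5*((-1 - 3/2)*(1 + 5041)) = 5*(-5/2*5042) = 5*(-12605) = -63025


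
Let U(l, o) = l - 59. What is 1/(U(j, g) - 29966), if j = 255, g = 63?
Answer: -1/29770 ≈ -3.3591e-5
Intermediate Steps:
U(l, o) = -59 + l
1/(U(j, g) - 29966) = 1/((-59 + 255) - 29966) = 1/(196 - 29966) = 1/(-29770) = -1/29770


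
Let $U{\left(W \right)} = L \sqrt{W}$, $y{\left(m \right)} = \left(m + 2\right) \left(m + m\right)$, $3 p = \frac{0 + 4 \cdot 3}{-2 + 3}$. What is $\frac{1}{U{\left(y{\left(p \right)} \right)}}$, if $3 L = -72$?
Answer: $- \frac{\sqrt{3}}{288} \approx -0.0060141$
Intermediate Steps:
$L = -24$ ($L = \frac{1}{3} \left(-72\right) = -24$)
$p = 4$ ($p = \frac{\left(0 + 4 \cdot 3\right) \frac{1}{-2 + 3}}{3} = \frac{\left(0 + 12\right) 1^{-1}}{3} = \frac{12 \cdot 1}{3} = \frac{1}{3} \cdot 12 = 4$)
$y{\left(m \right)} = 2 m \left(2 + m\right)$ ($y{\left(m \right)} = \left(2 + m\right) 2 m = 2 m \left(2 + m\right)$)
$U{\left(W \right)} = - 24 \sqrt{W}$
$\frac{1}{U{\left(y{\left(p \right)} \right)}} = \frac{1}{\left(-24\right) \sqrt{2 \cdot 4 \left(2 + 4\right)}} = \frac{1}{\left(-24\right) \sqrt{2 \cdot 4 \cdot 6}} = \frac{1}{\left(-24\right) \sqrt{48}} = \frac{1}{\left(-24\right) 4 \sqrt{3}} = \frac{1}{\left(-96\right) \sqrt{3}} = - \frac{\sqrt{3}}{288}$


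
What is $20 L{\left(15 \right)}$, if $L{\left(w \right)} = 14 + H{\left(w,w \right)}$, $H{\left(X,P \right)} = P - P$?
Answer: $280$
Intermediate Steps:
$H{\left(X,P \right)} = 0$
$L{\left(w \right)} = 14$ ($L{\left(w \right)} = 14 + 0 = 14$)
$20 L{\left(15 \right)} = 20 \cdot 14 = 280$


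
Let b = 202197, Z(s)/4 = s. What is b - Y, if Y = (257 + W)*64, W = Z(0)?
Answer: 185749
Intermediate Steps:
Z(s) = 4*s
W = 0 (W = 4*0 = 0)
Y = 16448 (Y = (257 + 0)*64 = 257*64 = 16448)
b - Y = 202197 - 1*16448 = 202197 - 16448 = 185749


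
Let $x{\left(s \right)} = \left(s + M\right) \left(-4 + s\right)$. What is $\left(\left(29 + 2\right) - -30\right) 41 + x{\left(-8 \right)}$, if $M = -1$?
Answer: $2609$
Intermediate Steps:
$x{\left(s \right)} = \left(-1 + s\right) \left(-4 + s\right)$ ($x{\left(s \right)} = \left(s - 1\right) \left(-4 + s\right) = \left(-1 + s\right) \left(-4 + s\right)$)
$\left(\left(29 + 2\right) - -30\right) 41 + x{\left(-8 \right)} = \left(\left(29 + 2\right) - -30\right) 41 + \left(4 + \left(-8\right)^{2} - -40\right) = \left(31 + 30\right) 41 + \left(4 + 64 + 40\right) = 61 \cdot 41 + 108 = 2501 + 108 = 2609$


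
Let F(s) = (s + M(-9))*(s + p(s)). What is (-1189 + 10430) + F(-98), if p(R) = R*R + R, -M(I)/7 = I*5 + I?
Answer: 2643481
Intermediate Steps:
M(I) = -42*I (M(I) = -7*(I*5 + I) = -7*(5*I + I) = -42*I)
p(R) = R + R² (p(R) = R² + R = R + R²)
F(s) = (378 + s)*(s + s*(1 + s)) (F(s) = (s - 42*(-9))*(s + s*(1 + s)) = (s + 378)*(s + s*(1 + s)) = (378 + s)*(s + s*(1 + s)))
(-1189 + 10430) + F(-98) = (-1189 + 10430) - 98*(756 + (-98)² + 380*(-98)) = 9241 - 98*(756 + 9604 - 37240) = 9241 - 98*(-26880) = 9241 + 2634240 = 2643481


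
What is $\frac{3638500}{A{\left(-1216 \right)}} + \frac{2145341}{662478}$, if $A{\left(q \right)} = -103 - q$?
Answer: $\frac{268090440837}{81926446} \approx 3272.3$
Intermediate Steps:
$\frac{3638500}{A{\left(-1216 \right)}} + \frac{2145341}{662478} = \frac{3638500}{-103 - -1216} + \frac{2145341}{662478} = \frac{3638500}{-103 + 1216} + 2145341 \cdot \frac{1}{662478} = \frac{3638500}{1113} + \frac{2145341}{662478} = \frac{268090440837}{81926446}$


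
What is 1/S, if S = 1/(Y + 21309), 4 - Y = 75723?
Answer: -54410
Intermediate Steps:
Y = -75719 (Y = 4 - 1*75723 = 4 - 75723 = -75719)
S = -1/54410 (S = 1/(-75719 + 21309) = 1/(-54410) = -1/54410 ≈ -1.8379e-5)
1/S = 1/(-1/54410) = -54410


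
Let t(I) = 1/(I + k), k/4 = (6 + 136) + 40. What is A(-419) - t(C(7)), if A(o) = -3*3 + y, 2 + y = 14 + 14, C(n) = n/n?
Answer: 12392/729 ≈ 16.999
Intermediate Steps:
C(n) = 1
y = 26 (y = -2 + (14 + 14) = -2 + 28 = 26)
A(o) = 17 (A(o) = -3*3 + 26 = -9 + 26 = 17)
k = 728 (k = 4*((6 + 136) + 40) = 4*(142 + 40) = 4*182 = 728)
t(I) = 1/(728 + I) (t(I) = 1/(I + 728) = 1/(728 + I))
A(-419) - t(C(7)) = 17 - 1/(728 + 1) = 17 - 1/729 = 12392/729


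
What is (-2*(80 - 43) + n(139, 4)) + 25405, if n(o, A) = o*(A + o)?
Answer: 45208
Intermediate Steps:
(-2*(80 - 43) + n(139, 4)) + 25405 = (-2*(80 - 43) + 139*(4 + 139)) + 25405 = (-2*37 + 139*143) + 25405 = (-74 + 19877) + 25405 = 19803 + 25405 = 45208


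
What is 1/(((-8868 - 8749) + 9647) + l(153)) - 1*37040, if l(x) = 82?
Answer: -292171521/7888 ≈ -37040.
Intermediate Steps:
1/(((-8868 - 8749) + 9647) + l(153)) - 1*37040 = 1/(((-8868 - 8749) + 9647) + 82) - 1*37040 = 1/((-17617 + 9647) + 82) - 37040 = 1/(-7970 + 82) - 37040 = 1/(-7888) - 37040 = -1/7888 - 37040 = -292171521/7888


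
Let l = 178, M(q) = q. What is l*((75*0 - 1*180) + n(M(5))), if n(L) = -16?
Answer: -34888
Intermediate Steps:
l*((75*0 - 1*180) + n(M(5))) = 178*((75*0 - 1*180) - 16) = 178*((0 - 180) - 16) = 178*(-180 - 16) = 178*(-196) = -34888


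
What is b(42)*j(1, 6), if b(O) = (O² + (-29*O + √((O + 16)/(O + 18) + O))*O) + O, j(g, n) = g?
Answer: -49350 + 7*√38670/5 ≈ -49075.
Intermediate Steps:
b(O) = O + O² + O*(√(O + (16 + O)/(18 + O)) - 29*O) (b(O) = (O² + (-29*O + √((16 + O)/(18 + O) + O))*O) + O = (O² + (-29*O + √(O + (16 + O)/(18 + O)))*O) + O = (O² + (√(O + (16 + O)/(18 + O)) - 29*O)*O) + O = (O² + O*(√(O + (16 + O)/(18 + O)) - 29*O)) + O = O + O² + O*(√(O + (16 + O)/(18 + O)) - 29*O))
b(42)*j(1, 6) = (42*(1 + √((16 + 42 + 42*(18 + 42))/(18 + 42)) - 28*42))*1 = (42*(1 + √((16 + 42 + 42*60)/60) - 1176))*1 = (42*(1 + √((16 + 42 + 2520)/60) - 1176))*1 = (42*(1 + √((1/60)*2578) - 1176))*1 = (42*(1 + √(1289/30) - 1176))*1 = (42*(1 + √38670/30 - 1176))*1 = (42*(-1175 + √38670/30))*1 = (-49350 + 7*√38670/5)*1 = -49350 + 7*√38670/5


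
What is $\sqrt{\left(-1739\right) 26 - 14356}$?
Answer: $i \sqrt{59570} \approx 244.07 i$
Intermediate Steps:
$\sqrt{\left(-1739\right) 26 - 14356} = \sqrt{-45214 - 14356} = \sqrt{-59570} = i \sqrt{59570}$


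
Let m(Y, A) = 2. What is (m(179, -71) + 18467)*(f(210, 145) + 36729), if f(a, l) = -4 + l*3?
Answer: 686308040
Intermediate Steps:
f(a, l) = -4 + 3*l
(m(179, -71) + 18467)*(f(210, 145) + 36729) = (2 + 18467)*((-4 + 3*145) + 36729) = 18469*((-4 + 435) + 36729) = 18469*(431 + 36729) = 18469*37160 = 686308040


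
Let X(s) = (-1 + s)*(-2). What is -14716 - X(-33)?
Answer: -14784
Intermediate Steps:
X(s) = 2 - 2*s
-14716 - X(-33) = -14716 - (2 - 2*(-33)) = -14716 - (2 + 66) = -14716 - 1*68 = -14716 - 68 = -14784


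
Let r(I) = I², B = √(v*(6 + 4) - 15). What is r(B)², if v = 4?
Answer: 625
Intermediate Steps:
B = 5 (B = √(4*(6 + 4) - 15) = √(4*10 - 15) = √(40 - 15) = √25 = 5)
r(B)² = (5²)² = 25² = 625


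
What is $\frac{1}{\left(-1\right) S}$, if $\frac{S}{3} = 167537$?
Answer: $- \frac{1}{502611} \approx -1.9896 \cdot 10^{-6}$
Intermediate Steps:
$S = 502611$ ($S = 3 \cdot 167537 = 502611$)
$\frac{1}{\left(-1\right) S} = \frac{1}{\left(-1\right) 502611} = \frac{1}{-502611} = - \frac{1}{502611}$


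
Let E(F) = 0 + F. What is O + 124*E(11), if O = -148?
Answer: 1216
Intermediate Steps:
E(F) = F
O + 124*E(11) = -148 + 124*11 = -148 + 1364 = 1216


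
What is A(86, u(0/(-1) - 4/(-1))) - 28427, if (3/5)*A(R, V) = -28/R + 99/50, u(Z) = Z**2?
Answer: -36667273/1290 ≈ -28424.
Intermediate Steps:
A(R, V) = 33/10 - 140/(3*R) (A(R, V) = 5*(-28/R + 99/50)/3 = 5*(99/50 - 28/R)/3 = 33/10 - 140/(3*R))
A(86, u(0/(-1) - 4/(-1))) - 28427 = (1/30)*(-1400 + 99*86)/86 - 28427 = (1/30)*(1/86)*(-1400 + 8514) - 28427 = (1/30)*(1/86)*7114 - 28427 = 3557/1290 - 28427 = -36667273/1290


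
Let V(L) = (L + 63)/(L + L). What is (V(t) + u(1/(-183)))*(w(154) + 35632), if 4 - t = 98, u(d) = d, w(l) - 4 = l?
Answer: 32718025/5734 ≈ 5706.0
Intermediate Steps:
w(l) = 4 + l
t = -94 (t = 4 - 1*98 = 4 - 98 = -94)
V(L) = (63 + L)/(2*L) (V(L) = (63 + L)/((2*L)) = (63 + L)*(1/(2*L)) = (63 + L)/(2*L))
(V(t) + u(1/(-183)))*(w(154) + 35632) = ((1/2)*(63 - 94)/(-94) + 1/(-183))*((4 + 154) + 35632) = ((1/2)*(-1/94)*(-31) - 1/183)*(158 + 35632) = (31/188 - 1/183)*35790 = (5485/34404)*35790 = 32718025/5734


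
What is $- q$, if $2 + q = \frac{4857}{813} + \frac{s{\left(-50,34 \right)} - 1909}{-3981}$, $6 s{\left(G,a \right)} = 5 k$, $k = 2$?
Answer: $- \frac{14413273}{3236553} \approx -4.4533$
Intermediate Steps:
$s{\left(G,a \right)} = \frac{5}{3}$ ($s{\left(G,a \right)} = \frac{5 \cdot 2}{6} = \frac{1}{6} \cdot 10 = \frac{5}{3}$)
$q = \frac{14413273}{3236553}$ ($q = -2 + \left(\frac{4857}{813} + \frac{\frac{5}{3} - 1909}{-3981}\right) = -2 + \left(4857 \cdot \frac{1}{813} + \left(\frac{5}{3} - 1909\right) \left(- \frac{1}{3981}\right)\right) = -2 + \left(\frac{1619}{271} - - \frac{5722}{11943}\right) = -2 + \left(\frac{1619}{271} + \frac{5722}{11943}\right) = -2 + \frac{20886379}{3236553} = \frac{14413273}{3236553} \approx 4.4533$)
$- q = \left(-1\right) \frac{14413273}{3236553} = - \frac{14413273}{3236553}$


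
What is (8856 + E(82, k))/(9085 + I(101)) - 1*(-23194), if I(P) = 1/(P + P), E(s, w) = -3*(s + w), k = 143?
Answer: 42566608736/1835171 ≈ 23195.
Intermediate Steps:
E(s, w) = -3*s - 3*w
I(P) = 1/(2*P)
(8856 + E(82, k))/(9085 + I(101)) - 1*(-23194) = (8856 + (-3*82 - 3*143))/(9085 + (½)/101) - 1*(-23194) = (8856 + (-246 - 429))/(9085 + (½)*(1/101)) + 23194 = (8856 - 675)/(9085 + 1/202) + 23194 = 8181/(1835171/202) + 23194 = 8181*(202/1835171) + 23194 = 1652562/1835171 + 23194 = 42566608736/1835171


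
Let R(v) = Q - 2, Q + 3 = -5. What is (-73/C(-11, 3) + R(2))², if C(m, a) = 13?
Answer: 41209/169 ≈ 243.84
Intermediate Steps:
Q = -8 (Q = -3 - 5 = -8)
R(v) = -10 (R(v) = -8 - 2 = -10)
(-73/C(-11, 3) + R(2))² = (-73/13 - 10)² = (-203/13)² = 41209/169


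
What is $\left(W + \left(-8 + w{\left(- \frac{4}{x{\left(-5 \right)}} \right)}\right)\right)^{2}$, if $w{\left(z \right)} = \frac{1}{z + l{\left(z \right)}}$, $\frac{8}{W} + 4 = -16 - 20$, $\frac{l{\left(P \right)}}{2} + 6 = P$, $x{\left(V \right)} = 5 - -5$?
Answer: $\frac{7458361}{108900} \approx 68.488$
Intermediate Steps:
$x{\left(V \right)} = 10$ ($x{\left(V \right)} = 5 + 5 = 10$)
$l{\left(P \right)} = -12 + 2 P$
$W = - \frac{1}{5}$ ($W = \frac{8}{-4 - 36} = \frac{8}{-40} = 8 \left(- \frac{1}{40}\right) = - \frac{1}{5} \approx -0.2$)
$w{\left(z \right)} = \frac{1}{-12 + 3 z}$ ($w{\left(z \right)} = \frac{1}{z + \left(-12 + 2 z\right)} = \frac{1}{-12 + 3 z}$)
$\left(W + \left(-8 + w{\left(- \frac{4}{x{\left(-5 \right)}} \right)}\right)\right)^{2} = \left(- \frac{1}{5} - \left(8 - \frac{1}{3 \left(-4 - \frac{4}{10}\right)}\right)\right)^{2} = \left(- \frac{1}{5} - \left(8 - \frac{1}{3 \left(-4 - \frac{2}{5}\right)}\right)\right)^{2} = \left(- \frac{1}{5} - \left(8 - \frac{1}{3 \left(- \frac{22}{5}\right)}\right)\right)^{2} = \left(- \frac{1}{5} + \left(-8 + \frac{1}{3} \left(- \frac{5}{22}\right)\right)\right)^{2} = \left(- \frac{1}{5} - \frac{533}{66}\right)^{2} = \left(- \frac{2731}{330}\right)^{2} = \frac{7458361}{108900}$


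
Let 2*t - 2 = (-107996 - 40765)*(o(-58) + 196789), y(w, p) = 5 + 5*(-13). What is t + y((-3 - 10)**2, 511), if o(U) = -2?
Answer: -29274231025/2 ≈ -1.4637e+10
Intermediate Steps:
y(w, p) = -60 (y(w, p) = 5 - 65 = -60)
t = -29274230905/2 (t = 1 + ((-107996 - 40765)*(-2 + 196789))/2 = 1 + (-148761*196787)/2 = 1 + (1/2)*(-29274230907) = 1 - 29274230907/2 = -29274230905/2 ≈ -1.4637e+10)
t + y((-3 - 10)**2, 511) = -29274230905/2 - 60 = -29274231025/2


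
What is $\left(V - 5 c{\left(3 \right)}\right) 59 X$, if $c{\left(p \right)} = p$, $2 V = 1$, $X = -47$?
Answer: $\frac{80417}{2} \approx 40209.0$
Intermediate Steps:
$V = \frac{1}{2}$ ($V = \frac{1}{2} \cdot 1 = \frac{1}{2} \approx 0.5$)
$\left(V - 5 c{\left(3 \right)}\right) 59 X = \left(\frac{1}{2} - 15\right) 59 \left(-47\right) = \left(- \frac{29}{2}\right) 59 \left(-47\right) = \left(- \frac{1711}{2}\right) \left(-47\right) = \frac{80417}{2}$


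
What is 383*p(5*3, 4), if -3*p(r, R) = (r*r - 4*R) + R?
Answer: -27193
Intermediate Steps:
p(r, R) = R - r²/3 (p(r, R) = -((r*r - 4*R) + R)/3 = -((r² - 4*R) + R)/3 = -(r² - 3*R)/3 = R - r²/3)
383*p(5*3, 4) = 383*(4 - (5*3)²/3) = 383*(4 - ⅓*15²) = 383*(4 - ⅓*225) = 383*(4 - 75) = 383*(-71) = -27193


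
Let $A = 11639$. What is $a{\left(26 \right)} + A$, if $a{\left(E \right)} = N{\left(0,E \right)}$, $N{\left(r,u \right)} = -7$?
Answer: $11632$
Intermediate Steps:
$a{\left(E \right)} = -7$
$a{\left(26 \right)} + A = -7 + 11639 = 11632$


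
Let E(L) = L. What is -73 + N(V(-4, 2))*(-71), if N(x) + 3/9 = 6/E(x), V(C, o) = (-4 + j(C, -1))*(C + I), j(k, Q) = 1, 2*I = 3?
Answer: -1592/15 ≈ -106.13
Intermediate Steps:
I = 3/2 (I = (1/2)*3 = 3/2 ≈ 1.5000)
V(C, o) = -9/2 - 3*C (V(C, o) = (-4 + 1)*(C + 3/2) = -3*(3/2 + C) = -9/2 - 3*C)
N(x) = -1/3 + 6/x
-73 + N(V(-4, 2))*(-71) = -73 + ((18 - (-9/2 - 3*(-4)))/(3*(-9/2 - 3*(-4))))*(-71) = -73 + ((18 - (-9/2 + 12))/(3*(-9/2 + 12)))*(-71) = -73 + ((18 - 1*15/2)/(3*(15/2)))*(-71) = -73 + ((1/3)*(2/15)*(18 - 15/2))*(-71) = -73 + ((1/3)*(2/15)*(21/2))*(-71) = -73 + (7/15)*(-71) = -73 - 497/15 = -1592/15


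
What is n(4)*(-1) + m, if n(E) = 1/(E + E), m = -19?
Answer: -153/8 ≈ -19.125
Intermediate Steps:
n(E) = 1/(2*E)
n(4)*(-1) + m = ((½)/4)*(-1) - 19 = ((½)*(¼))*(-1) - 19 = (⅛)*(-1) - 19 = -⅛ - 19 = -153/8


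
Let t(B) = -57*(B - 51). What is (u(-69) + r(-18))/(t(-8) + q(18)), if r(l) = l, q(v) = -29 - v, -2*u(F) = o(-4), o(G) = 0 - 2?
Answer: -17/3316 ≈ -0.0051267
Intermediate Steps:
o(G) = -2
t(B) = 2907 - 57*B (t(B) = -57*(-51 + B) = 2907 - 57*B)
u(F) = 1 (u(F) = -½*(-2) = 1)
(u(-69) + r(-18))/(t(-8) + q(18)) = (1 - 18)/((2907 - 57*(-8)) + (-29 - 1*18)) = -17/((2907 + 456) + (-29 - 18)) = -17/(3363 - 47) = -17/3316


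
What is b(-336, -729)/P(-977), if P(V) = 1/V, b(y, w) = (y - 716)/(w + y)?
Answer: -1027804/1065 ≈ -965.07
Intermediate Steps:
b(y, w) = (-716 + y)/(w + y)
b(-336, -729)/P(-977) = ((-716 - 336)/(-729 - 336))/(1/(-977)) = (-1052/(-1065))/(-1/977) = -1/1065*(-1052)*(-977) = (1052/1065)*(-977) = -1027804/1065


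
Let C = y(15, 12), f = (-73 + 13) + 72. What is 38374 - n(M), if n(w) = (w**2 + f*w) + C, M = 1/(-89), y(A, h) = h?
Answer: 303866469/7921 ≈ 38362.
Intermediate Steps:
f = 12 (f = -60 + 72 = 12)
C = 12
M = -1/89 ≈ -0.011236
n(w) = 12 + w**2 + 12*w (n(w) = (w**2 + 12*w) + 12 = 12 + w**2 + 12*w)
38374 - n(M) = 38374 - (12 + (-1/89)**2 + 12*(-1/89)) = 38374 - (12 + 1/7921 - 12/89) = 38374 - 1*93985/7921 = 38374 - 93985/7921 = 303866469/7921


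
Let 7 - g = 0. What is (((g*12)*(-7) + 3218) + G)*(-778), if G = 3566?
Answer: -4820488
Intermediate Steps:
g = 7 (g = 7 - 1*0 = 7 + 0 = 7)
(((g*12)*(-7) + 3218) + G)*(-778) = (((7*12)*(-7) + 3218) + 3566)*(-778) = ((84*(-7) + 3218) + 3566)*(-778) = ((-588 + 3218) + 3566)*(-778) = (2630 + 3566)*(-778) = 6196*(-778) = -4820488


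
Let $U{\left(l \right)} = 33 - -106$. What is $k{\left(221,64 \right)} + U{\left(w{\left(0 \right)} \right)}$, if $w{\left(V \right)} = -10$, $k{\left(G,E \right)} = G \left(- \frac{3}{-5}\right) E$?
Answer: $\frac{43127}{5} \approx 8625.4$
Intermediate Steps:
$k{\left(G,E \right)} = \frac{3 E G}{5}$ ($k{\left(G,E \right)} = G \left(\left(-3\right) \left(- \frac{1}{5}\right)\right) E = G \frac{3}{5} E = \frac{3 G}{5} E = \frac{3 E G}{5}$)
$U{\left(l \right)} = 139$ ($U{\left(l \right)} = 33 + 106 = 139$)
$k{\left(221,64 \right)} + U{\left(w{\left(0 \right)} \right)} = \frac{3}{5} \cdot 64 \cdot 221 + 139 = \frac{42432}{5} + 139 = \frac{43127}{5}$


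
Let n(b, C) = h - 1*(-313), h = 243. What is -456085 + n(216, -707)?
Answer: -455529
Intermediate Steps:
n(b, C) = 556 (n(b, C) = 243 - 1*(-313) = 243 + 313 = 556)
-456085 + n(216, -707) = -456085 + 556 = -455529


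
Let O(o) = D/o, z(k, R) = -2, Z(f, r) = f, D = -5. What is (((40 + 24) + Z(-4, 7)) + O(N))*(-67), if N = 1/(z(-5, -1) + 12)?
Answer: -670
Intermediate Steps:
N = 1/10 (N = 1/(-2 + 12) = 1/10 ≈ 0.10000)
O(o) = -5/o
(((40 + 24) + Z(-4, 7)) + O(N))*(-67) = (((40 + 24) - 4) - 5/1/10)*(-67) = ((64 - 4) - 5*10)*(-67) = (60 - 50)*(-67) = 10*(-67) = -670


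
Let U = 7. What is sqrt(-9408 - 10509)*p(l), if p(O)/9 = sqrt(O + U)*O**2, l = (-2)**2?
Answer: 432*I*sqrt(24343) ≈ 67402.0*I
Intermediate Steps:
l = 4
p(O) = 9*O**2*sqrt(7 + O) (p(O) = 9*(sqrt(O + 7)*O**2) = 9*(sqrt(7 + O)*O**2) = 9*(O**2*sqrt(7 + O)) = 9*O**2*sqrt(7 + O))
sqrt(-9408 - 10509)*p(l) = sqrt(-9408 - 10509)*(9*4**2*sqrt(7 + 4)) = sqrt(-19917)*(9*16*sqrt(11)) = (3*I*sqrt(2213))*(144*sqrt(11)) = 432*I*sqrt(24343)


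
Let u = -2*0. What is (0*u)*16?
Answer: 0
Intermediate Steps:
u = 0
(0*u)*16 = (0*0)*16 = 0*16 = 0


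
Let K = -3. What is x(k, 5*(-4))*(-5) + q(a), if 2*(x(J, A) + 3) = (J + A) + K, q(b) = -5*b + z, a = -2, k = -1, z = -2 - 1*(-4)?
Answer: 87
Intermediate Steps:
z = 2 (z = -2 + 4 = 2)
q(b) = 2 - 5*b (q(b) = -5*b + 2 = 2 - 5*b)
x(J, A) = -9/2 + A/2 + J/2 (x(J, A) = -3 + ((J + A) - 3)/2 = -3 + ((A + J) - 3)/2 = -3 + (-3 + A + J)/2 = -3 + (-3/2 + A/2 + J/2) = -9/2 + A/2 + J/2)
x(k, 5*(-4))*(-5) + q(a) = (-9/2 + (5*(-4))/2 + (½)*(-1))*(-5) + (2 - 5*(-2)) = (-9/2 + (½)*(-20) - ½)*(-5) + (2 + 10) = (-9/2 - 10 - ½)*(-5) + 12 = -15*(-5) + 12 = 75 + 12 = 87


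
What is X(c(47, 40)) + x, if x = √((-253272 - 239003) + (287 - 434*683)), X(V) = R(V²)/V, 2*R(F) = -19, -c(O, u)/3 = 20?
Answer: 19/120 + 7*I*√16090 ≈ 0.15833 + 887.92*I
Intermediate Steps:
c(O, u) = -60 (c(O, u) = -3*20 = -60)
R(F) = -19/2 (R(F) = (½)*(-19) = -19/2)
X(V) = -19/(2*V)
x = 7*I*√16090 (x = √(-492275 + (287 - 296422)) = √(-492275 - 296135) = √(-788410) = 7*I*√16090 ≈ 887.92*I)
X(c(47, 40)) + x = -19/2/(-60) + 7*I*√16090 = -19/2*(-1/60) + 7*I*√16090 = 19/120 + 7*I*√16090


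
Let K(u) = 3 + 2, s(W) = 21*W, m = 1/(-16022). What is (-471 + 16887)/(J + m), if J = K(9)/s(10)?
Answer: 2761680096/3995 ≈ 6.9128e+5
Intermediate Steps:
m = -1/16022 ≈ -6.2414e-5
K(u) = 5
J = 1/42 (J = 5/(21*10) = 5/210 = (1/210)*5 = 1/42 ≈ 0.023810)
(-471 + 16887)/(J + m) = (-471 + 16887)/(1/42 - 1/16022) = 16416/(3995/168231) = 16416*(168231/3995) = 2761680096/3995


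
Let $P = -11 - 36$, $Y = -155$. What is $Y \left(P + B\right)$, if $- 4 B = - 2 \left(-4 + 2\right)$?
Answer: $7440$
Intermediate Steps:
$P = -47$ ($P = -11 - 36 = -47$)
$B = -1$ ($B = - \frac{\left(-2\right) \left(-4 + 2\right)}{4} = - \frac{\left(-2\right) \left(-2\right)}{4} = \left(- \frac{1}{4}\right) 4 = -1$)
$Y \left(P + B\right) = - 155 \left(-47 - 1\right) = \left(-155\right) \left(-48\right) = 7440$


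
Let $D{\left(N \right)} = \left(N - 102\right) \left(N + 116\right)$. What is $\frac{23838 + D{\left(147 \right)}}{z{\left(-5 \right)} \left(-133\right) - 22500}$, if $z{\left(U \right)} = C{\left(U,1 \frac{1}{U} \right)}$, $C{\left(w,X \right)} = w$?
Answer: $- \frac{3243}{1985} \approx -1.6338$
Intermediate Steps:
$D{\left(N \right)} = \left(-102 + N\right) \left(116 + N\right)$
$z{\left(U \right)} = U$
$\frac{23838 + D{\left(147 \right)}}{z{\left(-5 \right)} \left(-133\right) - 22500} = \frac{23838 + \left(-11832 + 147^{2} + 14 \cdot 147\right)}{\left(-5\right) \left(-133\right) - 22500} = \frac{23838 + \left(-11832 + 21609 + 2058\right)}{665 - 22500} = \frac{23838 + 11835}{-21835} = 35673 \left(- \frac{1}{21835}\right) = - \frac{3243}{1985}$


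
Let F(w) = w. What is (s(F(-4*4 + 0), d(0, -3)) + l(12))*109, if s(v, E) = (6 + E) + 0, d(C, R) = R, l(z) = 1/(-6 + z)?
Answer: 2071/6 ≈ 345.17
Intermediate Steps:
s(v, E) = 6 + E
(s(F(-4*4 + 0), d(0, -3)) + l(12))*109 = ((6 - 3) + 1/(-6 + 12))*109 = (3 + 1/6)*109 = (3 + ⅙)*109 = (19/6)*109 = 2071/6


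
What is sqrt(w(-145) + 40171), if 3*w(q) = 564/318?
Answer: sqrt(1015577997)/159 ≈ 200.43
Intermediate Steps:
w(q) = 94/159 (w(q) = (564/318)/3 = (564*(1/318))/3 = (1/3)*(94/53) = 94/159)
sqrt(w(-145) + 40171) = sqrt(94/159 + 40171) = sqrt(6387283/159) = sqrt(1015577997)/159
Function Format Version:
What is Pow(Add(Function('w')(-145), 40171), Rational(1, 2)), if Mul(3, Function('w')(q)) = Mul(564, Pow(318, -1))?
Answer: Mul(Rational(1, 159), Pow(1015577997, Rational(1, 2))) ≈ 200.43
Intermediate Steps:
Function('w')(q) = Rational(94, 159) (Function('w')(q) = Mul(Rational(1, 3), Mul(564, Pow(318, -1))) = Mul(Rational(1, 3), Mul(564, Rational(1, 318))) = Mul(Rational(1, 3), Rational(94, 53)) = Rational(94, 159))
Pow(Add(Function('w')(-145), 40171), Rational(1, 2)) = Pow(Add(Rational(94, 159), 40171), Rational(1, 2)) = Pow(Rational(6387283, 159), Rational(1, 2)) = Mul(Rational(1, 159), Pow(1015577997, Rational(1, 2)))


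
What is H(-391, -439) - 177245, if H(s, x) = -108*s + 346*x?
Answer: -286911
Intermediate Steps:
H(-391, -439) - 177245 = (-108*(-391) + 346*(-439)) - 177245 = (42228 - 151894) - 177245 = -109666 - 177245 = -286911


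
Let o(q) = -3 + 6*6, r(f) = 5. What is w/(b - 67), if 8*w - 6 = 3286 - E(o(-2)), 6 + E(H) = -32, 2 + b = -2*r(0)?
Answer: -1665/316 ≈ -5.2690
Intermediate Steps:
o(q) = 33 (o(q) = -3 + 36 = 33)
b = -12 (b = -2 - 2*5 = -2 - 10 = -12)
E(H) = -38 (E(H) = -6 - 32 = -38)
w = 1665/4 (w = 3/4 + (3286 - 1*(-38))/8 = 3/4 + (3286 + 38)/8 = 3/4 + (1/8)*3324 = 3/4 + 831/2 = 1665/4 ≈ 416.25)
w/(b - 67) = (1665/4)/(-12 - 67) = (1665/4)/(-79) = -1/79*1665/4 = -1665/316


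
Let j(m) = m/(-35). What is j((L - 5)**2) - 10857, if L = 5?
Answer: -10857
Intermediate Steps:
j(m) = -m/35 (j(m) = m*(-1/35) = -m/35)
j((L - 5)**2) - 10857 = -(5 - 5)**2/35 - 10857 = -1/35*0**2 - 10857 = -1/35*0 - 10857 = 0 - 10857 = -10857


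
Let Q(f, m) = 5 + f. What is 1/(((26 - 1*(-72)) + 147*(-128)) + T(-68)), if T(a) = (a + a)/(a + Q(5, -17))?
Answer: -29/542754 ≈ -5.3431e-5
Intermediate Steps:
T(a) = 2*a/(10 + a) (T(a) = (a + a)/(a + (5 + 5)) = (2*a)/(a + 10) = (2*a)/(10 + a) = 2*a/(10 + a))
1/(((26 - 1*(-72)) + 147*(-128)) + T(-68)) = 1/(((26 - 1*(-72)) + 147*(-128)) + 2*(-68)/(10 - 68)) = 1/(((26 + 72) - 18816) + 2*(-68)/(-58)) = 1/((98 - 18816) + 2*(-68)*(-1/58)) = 1/(-18718 + 68/29) = 1/(-542754/29) = -29/542754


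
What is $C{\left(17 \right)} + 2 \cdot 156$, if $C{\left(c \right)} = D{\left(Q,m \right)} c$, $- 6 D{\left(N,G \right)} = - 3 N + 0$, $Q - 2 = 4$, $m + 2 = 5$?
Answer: $363$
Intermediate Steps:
$m = 3$ ($m = -2 + 5 = 3$)
$Q = 6$ ($Q = 2 + 4 = 6$)
$D{\left(N,G \right)} = \frac{N}{2}$ ($D{\left(N,G \right)} = - \frac{- 3 N + 0}{6} = - \frac{\left(-3\right) N}{6} = \frac{N}{2}$)
$C{\left(c \right)} = 3 c$ ($C{\left(c \right)} = \frac{1}{2} \cdot 6 c = 3 c$)
$C{\left(17 \right)} + 2 \cdot 156 = 3 \cdot 17 + 2 \cdot 156 = 51 + 312 = 363$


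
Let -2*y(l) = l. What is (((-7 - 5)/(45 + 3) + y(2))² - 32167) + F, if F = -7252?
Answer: -630679/16 ≈ -39417.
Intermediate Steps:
y(l) = -l/2
(((-7 - 5)/(45 + 3) + y(2))² - 32167) + F = (((-7 - 5)/(45 + 3) - ½*2)² - 32167) - 7252 = ((-12/48 - 1)² - 32167) - 7252 = ((-12*1/48 - 1)² - 32167) - 7252 = ((-¼ - 1)² - 32167) - 7252 = ((-5/4)² - 32167) - 7252 = (25/16 - 32167) - 7252 = -514647/16 - 7252 = -630679/16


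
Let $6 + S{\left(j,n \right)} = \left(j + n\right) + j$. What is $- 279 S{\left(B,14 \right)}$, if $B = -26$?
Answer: $12276$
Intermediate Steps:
$S{\left(j,n \right)} = -6 + n + 2 j$ ($S{\left(j,n \right)} = -6 + \left(\left(j + n\right) + j\right) = -6 + \left(n + 2 j\right) = -6 + n + 2 j$)
$- 279 S{\left(B,14 \right)} = - 279 \left(-6 + 14 + 2 \left(-26\right)\right) = - 279 \left(-6 + 14 - 52\right) = \left(-279\right) \left(-44\right) = 12276$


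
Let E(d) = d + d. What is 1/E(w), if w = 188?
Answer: 1/376 ≈ 0.0026596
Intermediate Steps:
E(d) = 2*d
1/E(w) = 1/(2*188) = 1/376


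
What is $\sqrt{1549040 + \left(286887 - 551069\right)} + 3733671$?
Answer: $3733671 + 3 \sqrt{142762} \approx 3.7348 \cdot 10^{6}$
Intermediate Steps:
$\sqrt{1549040 + \left(286887 - 551069\right)} + 3733671 = \sqrt{1549040 - 264182} + 3733671 = \sqrt{1284858} + 3733671 = 3 \sqrt{142762} + 3733671 = 3733671 + 3 \sqrt{142762}$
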